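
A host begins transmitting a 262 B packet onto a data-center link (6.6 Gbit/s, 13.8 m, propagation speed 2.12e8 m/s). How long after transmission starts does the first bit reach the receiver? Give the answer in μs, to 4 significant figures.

0.06509 μs

First bit experiences only propagation delay: d/s = 13.8/212000000 = 0.06509 μs.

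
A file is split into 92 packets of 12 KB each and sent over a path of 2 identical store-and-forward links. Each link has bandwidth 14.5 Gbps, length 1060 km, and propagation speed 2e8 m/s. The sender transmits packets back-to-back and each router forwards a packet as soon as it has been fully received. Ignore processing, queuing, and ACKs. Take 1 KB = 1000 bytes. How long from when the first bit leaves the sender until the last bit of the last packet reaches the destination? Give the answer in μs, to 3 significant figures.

11200 μs

Per-hop transmission t_tx = L/R = 96000/14500000000 = 6.62069 μs.
Per-hop propagation t_prop = 1060000/200000000 = 5300 μs.
Pipeline fill: first packet needs 2·t_tx to clear all hops; remaining 91 packets each add one t_tx.
Total = (2+92-1)·t_tx + 2·t_prop = 93·6.62069 + 2·5300 = 11200 μs.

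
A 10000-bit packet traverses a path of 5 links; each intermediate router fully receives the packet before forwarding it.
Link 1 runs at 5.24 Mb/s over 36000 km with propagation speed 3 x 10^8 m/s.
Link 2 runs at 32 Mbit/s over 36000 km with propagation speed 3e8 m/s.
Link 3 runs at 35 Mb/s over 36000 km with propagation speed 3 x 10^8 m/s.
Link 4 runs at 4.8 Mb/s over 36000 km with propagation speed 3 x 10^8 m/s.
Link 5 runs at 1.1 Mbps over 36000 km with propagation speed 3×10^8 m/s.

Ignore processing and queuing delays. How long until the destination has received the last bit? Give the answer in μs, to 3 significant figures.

614000 μs

Transmission delays (L/R per hop): 1908.4, 312.5, 285.714, 2083.33, 9090.91 μs; sum = 13680.9 μs.
Propagation delays (d/s per hop): 120000, 120000, 120000, 120000, 120000 μs; sum = 600000 μs.
End-to-end = 614000 μs.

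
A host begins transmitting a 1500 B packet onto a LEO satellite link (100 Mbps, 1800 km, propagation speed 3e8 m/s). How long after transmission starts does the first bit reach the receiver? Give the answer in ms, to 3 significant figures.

First bit experiences only propagation delay: d/s = 1800000/300000000 = 6.00 ms.

6.00 ms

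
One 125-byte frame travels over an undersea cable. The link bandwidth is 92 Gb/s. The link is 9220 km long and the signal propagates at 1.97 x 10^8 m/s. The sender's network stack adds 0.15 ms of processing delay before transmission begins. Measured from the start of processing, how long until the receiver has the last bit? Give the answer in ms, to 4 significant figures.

L = 125 × 8 = 1000 bits.
Transmission delay = L/R = 1000 / 92000000000 = 1.08696e-05 ms.
Propagation delay = d/s = 9220000 m / 197000000 m/s = 46.802 ms.
Plus processing delay 0.15 ms = 0.15 ms.
Total = 46.95 ms.

46.95 ms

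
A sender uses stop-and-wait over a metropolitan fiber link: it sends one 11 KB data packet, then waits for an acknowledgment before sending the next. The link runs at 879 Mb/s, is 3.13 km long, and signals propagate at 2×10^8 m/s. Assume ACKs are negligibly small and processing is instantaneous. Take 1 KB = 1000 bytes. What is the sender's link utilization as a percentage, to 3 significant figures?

76.2 %

t_tx = L/R = 88000/879000000 = 0.000100114 s.
t_prop = 3130/200000000 = 1.565e-05 s; RTT = 3.13e-05 s.
Cycle = t_tx + RTT = 0.000131414 s.
Utilization = t_tx / cycle = 0.000100114/0.000131414 = 76.2 %.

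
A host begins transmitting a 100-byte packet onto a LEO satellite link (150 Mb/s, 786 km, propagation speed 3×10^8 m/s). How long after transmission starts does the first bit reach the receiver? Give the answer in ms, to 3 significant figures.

First bit experiences only propagation delay: d/s = 786000/300000000 = 2.62 ms.

2.62 ms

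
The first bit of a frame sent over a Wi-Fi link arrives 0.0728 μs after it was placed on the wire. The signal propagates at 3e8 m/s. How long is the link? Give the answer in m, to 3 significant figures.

21.8 m

d = s × t_prop = 300000000 × 7.28e-08 = 21.8 m.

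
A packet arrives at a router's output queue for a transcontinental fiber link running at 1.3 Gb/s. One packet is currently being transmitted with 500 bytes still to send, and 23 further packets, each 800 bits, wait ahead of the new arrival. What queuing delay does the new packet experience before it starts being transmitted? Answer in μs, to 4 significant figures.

Each queued packet: L/R = 800/1300000000 = 0.615385 μs.
23 queued → 14.1538 μs.
Plus remaining 4000 bits of current packet: 3.07692 μs.
Queuing delay = 17.23 μs.

17.23 μs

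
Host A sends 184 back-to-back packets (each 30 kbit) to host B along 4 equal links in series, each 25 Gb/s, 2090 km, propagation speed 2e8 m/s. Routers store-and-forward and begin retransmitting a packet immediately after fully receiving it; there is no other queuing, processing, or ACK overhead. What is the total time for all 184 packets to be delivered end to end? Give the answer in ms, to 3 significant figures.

Per-hop transmission t_tx = L/R = 30000/25000000000 = 0.0012 ms.
Per-hop propagation t_prop = 2090000/200000000 = 10.45 ms.
Pipeline fill: first packet needs 4·t_tx to clear all hops; remaining 183 packets each add one t_tx.
Total = (4+184-1)·t_tx + 4·t_prop = 187·0.0012 + 4·10.45 = 42.0 ms.

42.0 ms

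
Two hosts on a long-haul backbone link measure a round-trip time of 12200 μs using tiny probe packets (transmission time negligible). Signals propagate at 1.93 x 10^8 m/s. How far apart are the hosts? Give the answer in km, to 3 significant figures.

One-way propagation = RTT/2 = 6100 μs.
d = s × t = 193000000 × 0.0061 = 1180 km.

1180 km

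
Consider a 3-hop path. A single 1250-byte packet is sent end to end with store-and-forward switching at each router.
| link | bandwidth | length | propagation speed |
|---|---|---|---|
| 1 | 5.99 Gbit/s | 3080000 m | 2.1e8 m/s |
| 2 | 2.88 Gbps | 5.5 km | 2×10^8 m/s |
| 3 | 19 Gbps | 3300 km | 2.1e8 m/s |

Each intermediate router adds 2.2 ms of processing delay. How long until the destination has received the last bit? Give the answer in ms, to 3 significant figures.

34.8 ms

L = 1250 × 8 = 10000 bits.
Transmission delays (L/R per hop): 0.00166945, 0.00347222, 0.000526316 ms; sum = 0.00566799 ms.
Propagation delays (d/s per hop): 14.6667, 0.0275, 15.7143 ms; sum = 30.4085 ms.
Processing at 2 router(s): 2 × 2.2 ms = 4.4 ms.
End-to-end = 34.8 ms.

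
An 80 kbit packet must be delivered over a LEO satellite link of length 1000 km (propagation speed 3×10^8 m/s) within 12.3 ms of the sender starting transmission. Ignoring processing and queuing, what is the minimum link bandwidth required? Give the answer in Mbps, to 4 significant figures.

8.922 Mbps

Propagation delay = 1000000 / 300000000 = 3.33333 ms.
Transmission budget = 12.3 − 3.33333 = 8.96667 ms.
R ≥ L / t_tx = 80000 bits / 0.00896667 s = 8.922 Mbps.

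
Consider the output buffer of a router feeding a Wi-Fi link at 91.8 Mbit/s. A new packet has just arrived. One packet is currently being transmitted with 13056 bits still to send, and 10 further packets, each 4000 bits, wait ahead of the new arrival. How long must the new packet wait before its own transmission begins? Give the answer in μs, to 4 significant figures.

Each queued packet: L/R = 4000/91800000 = 43.573 μs.
10 queued → 435.73 μs.
Plus remaining 13056 bits of current packet: 142.222 μs.
Queuing delay = 578.0 μs.

578.0 μs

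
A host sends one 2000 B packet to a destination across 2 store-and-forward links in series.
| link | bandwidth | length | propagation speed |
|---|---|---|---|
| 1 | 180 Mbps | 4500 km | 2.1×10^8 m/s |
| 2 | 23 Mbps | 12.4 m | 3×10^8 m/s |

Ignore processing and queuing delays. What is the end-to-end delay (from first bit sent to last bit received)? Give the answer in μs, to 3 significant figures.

22200 μs

L = 2000 × 8 = 16000 bits.
Transmission delays (L/R per hop): 88.8889, 695.652 μs; sum = 784.541 μs.
Propagation delays (d/s per hop): 21428.6, 0.0413333 μs; sum = 21428.6 μs.
End-to-end = 22200 μs.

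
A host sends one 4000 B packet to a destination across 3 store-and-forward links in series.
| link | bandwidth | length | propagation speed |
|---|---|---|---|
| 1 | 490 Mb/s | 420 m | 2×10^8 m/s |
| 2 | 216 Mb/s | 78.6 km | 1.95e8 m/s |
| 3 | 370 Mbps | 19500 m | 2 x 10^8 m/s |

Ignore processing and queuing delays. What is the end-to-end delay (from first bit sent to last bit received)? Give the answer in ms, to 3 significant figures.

0.803 ms

L = 4000 × 8 = 32000 bits.
Transmission delays (L/R per hop): 0.0653061, 0.148148, 0.0864865 ms; sum = 0.299941 ms.
Propagation delays (d/s per hop): 0.0021, 0.403077, 0.0975 ms; sum = 0.502677 ms.
End-to-end = 0.803 ms.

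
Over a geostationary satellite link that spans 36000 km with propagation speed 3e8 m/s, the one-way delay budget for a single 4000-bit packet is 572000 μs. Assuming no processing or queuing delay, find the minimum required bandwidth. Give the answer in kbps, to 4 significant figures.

Propagation delay = 36000000 / 300000000 = 120000 μs.
Transmission budget = 572000 − 120000 = 452000 μs.
R ≥ L / t_tx = 4000 bits / 0.452 s = 8.850 kbps.

8.850 kbps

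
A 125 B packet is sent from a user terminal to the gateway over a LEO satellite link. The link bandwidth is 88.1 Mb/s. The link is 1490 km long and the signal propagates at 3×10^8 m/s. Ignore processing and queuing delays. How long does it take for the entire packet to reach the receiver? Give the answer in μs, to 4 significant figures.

4978 μs

L = 125 × 8 = 1000 bits.
Transmission delay = L/R = 1000 / 88100000 = 11.3507 μs.
Propagation delay = d/s = 1490000 m / 300000000 m/s = 4966.67 μs.
Total = 4978 μs.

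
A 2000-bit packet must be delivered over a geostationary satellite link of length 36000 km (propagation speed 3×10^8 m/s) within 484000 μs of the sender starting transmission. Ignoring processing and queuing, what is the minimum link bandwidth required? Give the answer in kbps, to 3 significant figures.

5.49 kbps

Propagation delay = 36000000 / 300000000 = 120000 μs.
Transmission budget = 484000 − 120000 = 364000 μs.
R ≥ L / t_tx = 2000 bits / 0.364 s = 5.49 kbps.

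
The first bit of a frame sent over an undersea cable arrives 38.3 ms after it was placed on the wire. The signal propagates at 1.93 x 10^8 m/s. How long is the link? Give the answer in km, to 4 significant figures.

d = s × t_prop = 193000000 × 0.0383 = 7392 km.

7392 km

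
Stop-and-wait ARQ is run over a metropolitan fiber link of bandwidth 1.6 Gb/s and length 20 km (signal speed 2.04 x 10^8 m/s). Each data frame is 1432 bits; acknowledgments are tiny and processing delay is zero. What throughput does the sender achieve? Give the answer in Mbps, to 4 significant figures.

7.270 Mbps

t_tx = L/R = 1432/1600000000 = 8.95e-07 s.
t_prop = 20000/204000000 = 9.80392e-05 s; RTT = 0.000196078 s.
Cycle = t_tx + RTT = 0.000196973 s.
Throughput = L / cycle = 1432 / 0.000196973 = 7.270 Mbps.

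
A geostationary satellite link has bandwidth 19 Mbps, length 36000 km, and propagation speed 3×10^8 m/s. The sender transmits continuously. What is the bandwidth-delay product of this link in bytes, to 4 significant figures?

Propagation delay = 36000000 / 300000000 = 0.12 s.
BDP = R × t_prop = 19000000 × 0.12 = 2280000 bits.
In bytes: 2280000/8 = 285000 bytes.

285000 bytes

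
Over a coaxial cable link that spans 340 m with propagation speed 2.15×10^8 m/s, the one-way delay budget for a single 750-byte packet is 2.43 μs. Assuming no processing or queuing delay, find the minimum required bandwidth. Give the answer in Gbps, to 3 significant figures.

L = 6000 bits.
Propagation delay = 340 / 215000000 = 1.5814 μs.
Transmission budget = 2.43 − 1.5814 = 0.848605 μs.
R ≥ L / t_tx = 6000 bits / 8.48605e-07 s = 7.07 Gbps.

7.07 Gbps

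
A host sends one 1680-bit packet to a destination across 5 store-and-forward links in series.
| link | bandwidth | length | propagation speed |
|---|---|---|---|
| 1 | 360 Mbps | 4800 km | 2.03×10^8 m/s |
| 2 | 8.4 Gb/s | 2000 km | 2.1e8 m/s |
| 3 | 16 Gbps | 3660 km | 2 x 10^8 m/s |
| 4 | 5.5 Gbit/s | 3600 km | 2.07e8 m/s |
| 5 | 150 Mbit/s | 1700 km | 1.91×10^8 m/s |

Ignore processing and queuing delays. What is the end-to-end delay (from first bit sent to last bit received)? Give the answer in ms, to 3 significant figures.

Transmission delays (L/R per hop): 0.00466667, 0.0002, 0.000105, 0.000305455, 0.0112 ms; sum = 0.0164771 ms.
Propagation delays (d/s per hop): 23.6453, 9.52381, 18.3, 17.3913, 8.90052 ms; sum = 77.761 ms.
End-to-end = 77.8 ms.

77.8 ms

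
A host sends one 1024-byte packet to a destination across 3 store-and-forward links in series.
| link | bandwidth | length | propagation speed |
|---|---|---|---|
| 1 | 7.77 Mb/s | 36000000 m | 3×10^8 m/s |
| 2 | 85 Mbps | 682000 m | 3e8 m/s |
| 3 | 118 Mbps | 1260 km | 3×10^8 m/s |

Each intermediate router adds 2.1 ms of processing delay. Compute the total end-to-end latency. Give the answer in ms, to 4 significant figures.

L = 1024 × 8 = 8192 bits.
Transmission delays (L/R per hop): 1.05431, 0.0963765, 0.0694237 ms; sum = 1.22011 ms.
Propagation delays (d/s per hop): 120, 2.27333, 4.2 ms; sum = 126.473 ms.
Processing at 2 router(s): 2 × 2.1 ms = 4.2 ms.
End-to-end = 131.9 ms.

131.9 ms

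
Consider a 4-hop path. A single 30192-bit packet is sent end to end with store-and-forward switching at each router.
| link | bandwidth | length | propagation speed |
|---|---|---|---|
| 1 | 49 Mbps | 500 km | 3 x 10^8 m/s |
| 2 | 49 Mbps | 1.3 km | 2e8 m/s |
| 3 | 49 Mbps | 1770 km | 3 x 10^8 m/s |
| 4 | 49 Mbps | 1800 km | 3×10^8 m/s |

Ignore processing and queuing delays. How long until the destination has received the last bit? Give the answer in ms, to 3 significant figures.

16.0 ms

Transmission delay per hop = L/R = 30192/49000000 = 0.616163 ms; 4 hops → 2.46465 ms.
Propagation delays (d/s per hop): 1.66667, 0.0065, 5.9, 6 ms; sum = 13.5732 ms.
End-to-end = 16.0 ms.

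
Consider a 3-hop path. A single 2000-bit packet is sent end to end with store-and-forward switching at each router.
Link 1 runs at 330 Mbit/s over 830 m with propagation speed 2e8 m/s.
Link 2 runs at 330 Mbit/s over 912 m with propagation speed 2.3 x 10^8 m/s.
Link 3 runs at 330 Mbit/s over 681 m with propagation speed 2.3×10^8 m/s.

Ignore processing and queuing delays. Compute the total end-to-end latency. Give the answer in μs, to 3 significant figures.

Transmission delay per hop = L/R = 2000/330000000 = 6.06061 μs; 3 hops → 18.1818 μs.
Propagation delays (d/s per hop): 4.15, 3.96522, 2.96087 μs; sum = 11.0761 μs.
End-to-end = 29.3 μs.

29.3 μs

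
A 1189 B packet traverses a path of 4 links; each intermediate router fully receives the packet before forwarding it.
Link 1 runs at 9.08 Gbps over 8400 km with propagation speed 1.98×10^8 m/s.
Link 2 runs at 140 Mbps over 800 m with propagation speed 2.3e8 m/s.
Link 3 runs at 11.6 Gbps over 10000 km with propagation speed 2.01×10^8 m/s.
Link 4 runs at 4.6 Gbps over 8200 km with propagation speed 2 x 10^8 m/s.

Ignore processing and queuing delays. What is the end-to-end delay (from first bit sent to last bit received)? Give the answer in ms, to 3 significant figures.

L = 1189 × 8 = 9512 bits.
Transmission delays (L/R per hop): 0.00104758, 0.0679429, 0.00082, 0.00206783 ms; sum = 0.0718783 ms.
Propagation delays (d/s per hop): 42.4242, 0.00347826, 49.7512, 41 ms; sum = 133.179 ms.
End-to-end = 133 ms.

133 ms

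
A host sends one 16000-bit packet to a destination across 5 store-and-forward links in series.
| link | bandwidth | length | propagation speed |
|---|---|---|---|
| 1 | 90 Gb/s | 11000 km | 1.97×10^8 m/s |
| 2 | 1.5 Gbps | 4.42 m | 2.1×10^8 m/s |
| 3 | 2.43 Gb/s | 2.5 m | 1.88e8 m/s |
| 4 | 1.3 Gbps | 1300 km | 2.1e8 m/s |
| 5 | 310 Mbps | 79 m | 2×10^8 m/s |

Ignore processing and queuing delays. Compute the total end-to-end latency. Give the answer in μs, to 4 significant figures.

62110 μs

Transmission delays (L/R per hop): 0.177778, 10.6667, 6.58436, 12.3077, 51.6129 μs; sum = 81.3494 μs.
Propagation delays (d/s per hop): 55837.6, 0.0210476, 0.0132979, 6190.48, 0.395 μs; sum = 62028.5 μs.
End-to-end = 62110 μs.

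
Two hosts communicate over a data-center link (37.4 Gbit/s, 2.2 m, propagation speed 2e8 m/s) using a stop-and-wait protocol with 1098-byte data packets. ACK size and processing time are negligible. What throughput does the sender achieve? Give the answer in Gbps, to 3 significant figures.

t_tx = L/R = 8784/37400000000 = 2.34866e-07 s.
t_prop = 2.2/200000000 = 1.1e-08 s; RTT = 2.2e-08 s.
Cycle = t_tx + RTT = 2.56866e-07 s.
Throughput = L / cycle = 8784 / 2.56866e-07 = 34.2 Gbps.

34.2 Gbps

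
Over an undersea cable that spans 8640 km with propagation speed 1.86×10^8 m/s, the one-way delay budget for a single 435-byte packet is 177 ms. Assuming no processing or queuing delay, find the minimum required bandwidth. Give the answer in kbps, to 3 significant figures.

L = 3480 bits.
Propagation delay = 8640000 / 186000000 = 46.4516 ms.
Transmission budget = 177 − 46.4516 = 130.548 ms.
R ≥ L / t_tx = 3480 bits / 0.130548 s = 26.7 kbps.

26.7 kbps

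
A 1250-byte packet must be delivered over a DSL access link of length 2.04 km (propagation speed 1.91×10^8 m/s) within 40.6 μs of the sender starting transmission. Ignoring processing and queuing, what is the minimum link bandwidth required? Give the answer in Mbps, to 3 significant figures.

334 Mbps

L = 10000 bits.
Propagation delay = 2040 / 191000000 = 10.6806 μs.
Transmission budget = 40.6 − 10.6806 = 29.9194 μs.
R ≥ L / t_tx = 10000 bits / 2.99194e-05 s = 334 Mbps.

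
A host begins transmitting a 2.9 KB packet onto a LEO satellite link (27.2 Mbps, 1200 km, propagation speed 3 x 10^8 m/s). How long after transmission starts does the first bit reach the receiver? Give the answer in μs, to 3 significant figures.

First bit experiences only propagation delay: d/s = 1200000/300000000 = 4000 μs.

4000 μs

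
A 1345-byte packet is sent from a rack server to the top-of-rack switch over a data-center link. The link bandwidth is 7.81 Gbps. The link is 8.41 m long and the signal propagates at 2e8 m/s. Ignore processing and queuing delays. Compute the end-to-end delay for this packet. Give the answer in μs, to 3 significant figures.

L = 1345 × 8 = 10760 bits.
Transmission delay = L/R = 10760 / 7810000000 = 1.37772 μs.
Propagation delay = d/s = 8.41 m / 200000000 m/s = 0.04205 μs.
Total = 1.42 μs.

1.42 μs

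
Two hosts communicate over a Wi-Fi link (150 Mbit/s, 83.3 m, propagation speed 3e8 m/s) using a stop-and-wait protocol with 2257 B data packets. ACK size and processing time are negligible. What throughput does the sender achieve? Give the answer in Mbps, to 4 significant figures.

t_tx = L/R = 18056/150000000 = 0.000120373 s.
t_prop = 83.3/300000000 = 2.77667e-07 s; RTT = 5.55333e-07 s.
Cycle = t_tx + RTT = 0.000120929 s.
Throughput = L / cycle = 18056 / 0.000120929 = 149.3 Mbps.

149.3 Mbps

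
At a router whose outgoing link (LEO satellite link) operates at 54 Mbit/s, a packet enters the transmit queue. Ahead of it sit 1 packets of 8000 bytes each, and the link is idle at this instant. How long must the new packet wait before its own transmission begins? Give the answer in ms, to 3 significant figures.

Each queued packet: L/R = 64000/54000000 = 1.18519 ms.
1 queued → 1.18519 ms.
Queuing delay = 1.19 ms.

1.19 ms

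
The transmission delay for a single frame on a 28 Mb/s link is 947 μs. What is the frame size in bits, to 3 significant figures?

26500 bits

L = R × t_tx = 28000000 b/s × 0.000947 s = 26516 bits.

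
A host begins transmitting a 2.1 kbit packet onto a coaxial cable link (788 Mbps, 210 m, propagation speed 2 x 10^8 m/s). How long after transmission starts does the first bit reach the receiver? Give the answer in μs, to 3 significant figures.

1.05 μs

First bit experiences only propagation delay: d/s = 210/200000000 = 1.05 μs.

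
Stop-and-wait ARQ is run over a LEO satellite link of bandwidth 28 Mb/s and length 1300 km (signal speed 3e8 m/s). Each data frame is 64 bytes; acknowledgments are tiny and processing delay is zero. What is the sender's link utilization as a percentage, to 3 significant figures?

0.211 %

t_tx = L/R = 512/28000000 = 1.82857e-05 s.
t_prop = 1300000/300000000 = 0.00433333 s; RTT = 0.00866667 s.
Cycle = t_tx + RTT = 0.00868495 s.
Utilization = t_tx / cycle = 1.82857e-05/0.00868495 = 0.211 %.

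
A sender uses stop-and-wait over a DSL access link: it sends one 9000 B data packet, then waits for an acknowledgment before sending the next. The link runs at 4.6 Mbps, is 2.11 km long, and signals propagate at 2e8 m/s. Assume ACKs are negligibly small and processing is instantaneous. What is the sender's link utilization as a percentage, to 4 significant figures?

99.87 %

t_tx = L/R = 72000/4600000 = 0.0156522 s.
t_prop = 2110/200000000 = 1.055e-05 s; RTT = 2.11e-05 s.
Cycle = t_tx + RTT = 0.0156733 s.
Utilization = t_tx / cycle = 0.0156522/0.0156733 = 99.87 %.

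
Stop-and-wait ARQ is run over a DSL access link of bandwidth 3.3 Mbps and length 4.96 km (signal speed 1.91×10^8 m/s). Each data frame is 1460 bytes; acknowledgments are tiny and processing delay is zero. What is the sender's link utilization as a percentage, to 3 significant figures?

t_tx = L/R = 11680/3300000 = 0.00353939 s.
t_prop = 4960/191000000 = 2.59686e-05 s; RTT = 5.19372e-05 s.
Cycle = t_tx + RTT = 0.00359133 s.
Utilization = t_tx / cycle = 0.00353939/0.00359133 = 98.6 %.

98.6 %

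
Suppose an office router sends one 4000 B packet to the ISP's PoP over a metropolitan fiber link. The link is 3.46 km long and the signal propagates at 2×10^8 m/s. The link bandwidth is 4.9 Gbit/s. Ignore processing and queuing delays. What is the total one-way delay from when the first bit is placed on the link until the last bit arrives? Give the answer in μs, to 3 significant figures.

L = 4000 × 8 = 32000 bits.
Transmission delay = L/R = 32000 / 4900000000 = 6.53061 μs.
Propagation delay = d/s = 3460 m / 200000000 m/s = 17.3 μs.
Total = 23.8 μs.

23.8 μs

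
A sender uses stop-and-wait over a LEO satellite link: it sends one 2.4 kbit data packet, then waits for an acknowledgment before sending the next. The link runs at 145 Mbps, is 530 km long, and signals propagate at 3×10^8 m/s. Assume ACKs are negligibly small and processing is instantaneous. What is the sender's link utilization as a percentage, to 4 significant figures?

t_tx = L/R = 2400/145000000 = 1.65517e-05 s.
t_prop = 530000/300000000 = 0.00176667 s; RTT = 0.00353333 s.
Cycle = t_tx + RTT = 0.00354989 s.
Utilization = t_tx / cycle = 1.65517e-05/0.00354989 = 0.4663 %.

0.4663 %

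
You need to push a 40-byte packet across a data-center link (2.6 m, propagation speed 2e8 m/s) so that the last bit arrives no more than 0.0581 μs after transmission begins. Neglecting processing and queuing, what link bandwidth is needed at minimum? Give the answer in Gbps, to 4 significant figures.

7.095 Gbps

L = 320 bits.
Propagation delay = 2.6 / 200000000 = 0.013 μs.
Transmission budget = 0.0581 − 0.013 = 0.0451 μs.
R ≥ L / t_tx = 320 bits / 4.51e-08 s = 7.095 Gbps.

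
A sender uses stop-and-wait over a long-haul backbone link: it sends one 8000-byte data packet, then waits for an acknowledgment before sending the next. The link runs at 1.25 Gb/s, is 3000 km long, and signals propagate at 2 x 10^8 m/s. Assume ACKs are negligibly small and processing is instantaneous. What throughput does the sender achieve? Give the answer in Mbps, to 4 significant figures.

t_tx = L/R = 64000/1250000000 = 5.12e-05 s.
t_prop = 3000000/200000000 = 0.015 s; RTT = 0.03 s.
Cycle = t_tx + RTT = 0.0300512 s.
Throughput = L / cycle = 64000 / 0.0300512 = 2.130 Mbps.

2.130 Mbps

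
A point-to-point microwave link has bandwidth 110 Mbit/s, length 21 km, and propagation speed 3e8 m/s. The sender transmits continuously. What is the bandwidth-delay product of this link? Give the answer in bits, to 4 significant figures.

7700 bits

Propagation delay = 21000 / 300000000 = 7e-05 s.
BDP = R × t_prop = 110000000 × 7e-05 = 7700 bits.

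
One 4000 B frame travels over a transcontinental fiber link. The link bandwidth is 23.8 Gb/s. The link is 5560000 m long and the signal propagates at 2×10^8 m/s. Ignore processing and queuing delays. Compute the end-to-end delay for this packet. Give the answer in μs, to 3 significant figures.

L = 4000 × 8 = 32000 bits.
Transmission delay = L/R = 32000 / 23800000000 = 1.34454 μs.
Propagation delay = d/s = 5560000 m / 200000000 m/s = 27800 μs.
Total = 27800 μs.

27800 μs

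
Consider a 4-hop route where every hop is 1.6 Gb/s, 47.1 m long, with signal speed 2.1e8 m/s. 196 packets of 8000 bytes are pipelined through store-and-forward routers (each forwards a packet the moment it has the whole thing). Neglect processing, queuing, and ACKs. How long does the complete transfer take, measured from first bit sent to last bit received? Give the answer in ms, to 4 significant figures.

7.961 ms

Per-hop transmission t_tx = L/R = 64000/1600000000 = 0.04 ms.
Per-hop propagation t_prop = 47.1/210000000 = 0.000224286 ms.
Pipeline fill: first packet needs 4·t_tx to clear all hops; remaining 195 packets each add one t_tx.
Total = (4+196-1)·t_tx + 4·t_prop = 199·0.04 + 4·0.000224286 = 7.961 ms.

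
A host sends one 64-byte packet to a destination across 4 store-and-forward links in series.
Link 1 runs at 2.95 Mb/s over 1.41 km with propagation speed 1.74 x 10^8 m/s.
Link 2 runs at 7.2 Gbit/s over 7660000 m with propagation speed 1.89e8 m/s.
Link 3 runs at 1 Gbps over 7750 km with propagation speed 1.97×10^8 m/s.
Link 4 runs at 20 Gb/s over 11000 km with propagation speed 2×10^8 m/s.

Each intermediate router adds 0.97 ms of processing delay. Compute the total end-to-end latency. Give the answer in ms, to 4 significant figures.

138.0 ms

L = 64 × 8 = 512 bits.
Transmission delays (L/R per hop): 0.173559, 7.11111e-05, 0.000512, 2.56e-05 ms; sum = 0.174168 ms.
Propagation delays (d/s per hop): 0.00810345, 40.5291, 39.3401, 55 ms; sum = 134.877 ms.
Processing at 3 router(s): 3 × 0.97 ms = 2.91 ms.
End-to-end = 138.0 ms.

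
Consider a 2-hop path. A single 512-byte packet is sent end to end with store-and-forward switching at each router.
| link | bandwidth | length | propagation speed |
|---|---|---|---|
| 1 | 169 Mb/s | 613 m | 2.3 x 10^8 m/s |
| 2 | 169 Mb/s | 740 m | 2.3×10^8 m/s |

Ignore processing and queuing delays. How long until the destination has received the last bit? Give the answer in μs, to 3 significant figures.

L = 512 × 8 = 4096 bits.
Transmission delay per hop = L/R = 4096/169000000 = 24.2367 μs; 2 hops → 48.4734 μs.
Propagation delays (d/s per hop): 2.66522, 3.21739 μs; sum = 5.88261 μs.
End-to-end = 54.4 μs.

54.4 μs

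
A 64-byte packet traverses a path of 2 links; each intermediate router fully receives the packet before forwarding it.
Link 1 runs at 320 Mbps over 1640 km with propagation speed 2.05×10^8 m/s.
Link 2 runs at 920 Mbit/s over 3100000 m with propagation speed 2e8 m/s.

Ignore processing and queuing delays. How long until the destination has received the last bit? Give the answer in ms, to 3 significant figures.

L = 64 × 8 = 512 bits.
Transmission delays (L/R per hop): 0.0016, 0.000556522 ms; sum = 0.00215652 ms.
Propagation delays (d/s per hop): 8, 15.5 ms; sum = 23.5 ms.
End-to-end = 23.5 ms.

23.5 ms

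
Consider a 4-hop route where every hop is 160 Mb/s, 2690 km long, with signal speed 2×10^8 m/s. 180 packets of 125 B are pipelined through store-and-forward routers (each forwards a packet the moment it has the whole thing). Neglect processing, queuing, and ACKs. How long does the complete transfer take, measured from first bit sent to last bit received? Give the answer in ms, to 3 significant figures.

54.9 ms

Per-hop transmission t_tx = L/R = 1000/160000000 = 0.00625 ms.
Per-hop propagation t_prop = 2690000/200000000 = 13.45 ms.
Pipeline fill: first packet needs 4·t_tx to clear all hops; remaining 179 packets each add one t_tx.
Total = (4+180-1)·t_tx + 4·t_prop = 183·0.00625 + 4·13.45 = 54.9 ms.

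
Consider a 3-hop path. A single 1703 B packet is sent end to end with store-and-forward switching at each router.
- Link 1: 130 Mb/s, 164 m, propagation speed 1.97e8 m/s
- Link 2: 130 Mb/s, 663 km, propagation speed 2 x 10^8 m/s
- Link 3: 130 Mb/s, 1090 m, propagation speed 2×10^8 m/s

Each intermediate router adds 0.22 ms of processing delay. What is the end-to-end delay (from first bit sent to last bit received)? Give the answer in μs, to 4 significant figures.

L = 1703 × 8 = 13624 bits.
Transmission delay per hop = L/R = 13624/130000000 = 104.8 μs; 3 hops → 314.4 μs.
Propagation delays (d/s per hop): 0.832487, 3315, 5.45 μs; sum = 3321.28 μs.
Processing at 2 router(s): 2 × 0.22 ms = 440 μs.
End-to-end = 4076 μs.

4076 μs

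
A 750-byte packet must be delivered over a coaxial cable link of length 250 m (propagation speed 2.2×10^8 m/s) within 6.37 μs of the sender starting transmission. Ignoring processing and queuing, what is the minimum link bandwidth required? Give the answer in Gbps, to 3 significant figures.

L = 6000 bits.
Propagation delay = 250 / 2.2e+08 = 1.13636 μs.
Transmission budget = 6.37 − 1.13636 = 5.23364 μs.
R ≥ L / t_tx = 6000 bits / 5.23364e-06 s = 1.15 Gbps.

1.15 Gbps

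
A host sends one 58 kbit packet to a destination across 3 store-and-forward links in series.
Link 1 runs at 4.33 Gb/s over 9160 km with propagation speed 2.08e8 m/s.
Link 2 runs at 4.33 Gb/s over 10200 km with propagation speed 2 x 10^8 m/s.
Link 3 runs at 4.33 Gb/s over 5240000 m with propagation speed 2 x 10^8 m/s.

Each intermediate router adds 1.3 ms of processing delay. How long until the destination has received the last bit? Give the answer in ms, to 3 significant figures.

124 ms

L = 58000 bits.
Transmission delay per hop = L/R = 58000/4330000000 = 0.0133949 ms; 3 hops → 0.0401848 ms.
Propagation delays (d/s per hop): 44.0385, 51, 26.2 ms; sum = 121.238 ms.
Processing at 2 router(s): 2 × 1.3 ms = 2.6 ms.
End-to-end = 124 ms.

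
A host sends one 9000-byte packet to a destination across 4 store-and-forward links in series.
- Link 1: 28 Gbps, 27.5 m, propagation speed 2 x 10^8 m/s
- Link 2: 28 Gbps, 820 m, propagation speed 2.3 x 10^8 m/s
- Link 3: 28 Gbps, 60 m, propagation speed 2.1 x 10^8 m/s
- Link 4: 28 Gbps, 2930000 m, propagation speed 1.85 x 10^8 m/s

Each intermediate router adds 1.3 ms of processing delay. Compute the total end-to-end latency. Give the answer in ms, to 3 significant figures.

L = 9000 × 8 = 72000 bits.
Transmission delay per hop = L/R = 72000/28000000000 = 0.00257143 ms; 4 hops → 0.0102857 ms.
Propagation delays (d/s per hop): 0.0001375, 0.00356522, 0.000285714, 15.8378 ms; sum = 15.8418 ms.
Processing at 3 router(s): 3 × 1.3 ms = 3.9 ms.
End-to-end = 19.8 ms.

19.8 ms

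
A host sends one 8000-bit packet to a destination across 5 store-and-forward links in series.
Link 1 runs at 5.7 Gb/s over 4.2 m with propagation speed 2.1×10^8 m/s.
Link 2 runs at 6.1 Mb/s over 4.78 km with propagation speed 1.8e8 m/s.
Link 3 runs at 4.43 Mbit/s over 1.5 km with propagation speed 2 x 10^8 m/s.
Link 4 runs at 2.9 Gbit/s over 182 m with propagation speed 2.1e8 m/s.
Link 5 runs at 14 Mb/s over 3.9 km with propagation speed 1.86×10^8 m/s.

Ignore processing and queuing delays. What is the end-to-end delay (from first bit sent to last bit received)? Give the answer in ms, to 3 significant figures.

3.75 ms

Transmission delays (L/R per hop): 0.00140351, 1.31148, 1.80587, 0.00275862, 0.571429 ms; sum = 3.69294 ms.
Propagation delays (d/s per hop): 2e-05, 0.0265556, 0.0075, 0.000866667, 0.0209677 ms; sum = 0.05591 ms.
End-to-end = 3.75 ms.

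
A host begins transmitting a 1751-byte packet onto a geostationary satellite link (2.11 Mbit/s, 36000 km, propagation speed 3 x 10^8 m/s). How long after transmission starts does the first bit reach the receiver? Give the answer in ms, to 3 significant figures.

120 ms

First bit experiences only propagation delay: d/s = 36000000/300000000 = 120 ms.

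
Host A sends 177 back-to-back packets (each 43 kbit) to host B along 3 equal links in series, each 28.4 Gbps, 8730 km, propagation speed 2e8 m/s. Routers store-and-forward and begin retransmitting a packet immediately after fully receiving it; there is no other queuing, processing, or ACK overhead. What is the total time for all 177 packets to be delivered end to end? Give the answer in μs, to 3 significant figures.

Per-hop transmission t_tx = L/R = 43000/28400000000 = 1.51408 μs.
Per-hop propagation t_prop = 8730000/200000000 = 43650 μs.
Pipeline fill: first packet needs 3·t_tx to clear all hops; remaining 176 packets each add one t_tx.
Total = (3+177-1)·t_tx + 3·t_prop = 179·1.51408 + 3·43650 = 131000 μs.

131000 μs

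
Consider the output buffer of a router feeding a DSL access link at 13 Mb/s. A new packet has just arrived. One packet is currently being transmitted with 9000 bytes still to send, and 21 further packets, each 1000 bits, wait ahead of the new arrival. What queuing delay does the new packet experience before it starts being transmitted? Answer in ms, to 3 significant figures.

Each queued packet: L/R = 1000/13000000 = 0.0769231 ms.
21 queued → 1.61538 ms.
Plus remaining 72000 bits of current packet: 5.53846 ms.
Queuing delay = 7.15 ms.

7.15 ms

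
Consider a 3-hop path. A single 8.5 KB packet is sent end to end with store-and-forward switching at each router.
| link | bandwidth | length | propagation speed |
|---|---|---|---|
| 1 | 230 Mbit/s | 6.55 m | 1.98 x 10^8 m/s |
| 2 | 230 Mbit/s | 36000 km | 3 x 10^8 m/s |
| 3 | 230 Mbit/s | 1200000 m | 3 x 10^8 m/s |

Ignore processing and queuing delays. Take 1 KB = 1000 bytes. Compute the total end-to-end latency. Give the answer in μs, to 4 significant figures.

L = 68000 bits.
Transmission delay per hop = L/R = 68000/230000000 = 295.652 μs; 3 hops → 886.957 μs.
Propagation delays (d/s per hop): 0.0330808, 120000, 4000 μs; sum = 124000 μs.
End-to-end = 124900 μs.

124900 μs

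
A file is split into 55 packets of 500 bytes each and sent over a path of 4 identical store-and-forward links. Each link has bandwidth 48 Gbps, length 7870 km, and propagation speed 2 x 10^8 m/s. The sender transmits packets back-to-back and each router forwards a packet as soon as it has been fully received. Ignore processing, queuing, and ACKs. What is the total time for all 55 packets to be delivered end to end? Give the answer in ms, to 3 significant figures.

157 ms

Per-hop transmission t_tx = L/R = 4000/48000000000 = 8.33333e-05 ms.
Per-hop propagation t_prop = 7870000/200000000 = 39.35 ms.
Pipeline fill: first packet needs 4·t_tx to clear all hops; remaining 54 packets each add one t_tx.
Total = (4+55-1)·t_tx + 4·t_prop = 58·8.33333e-05 + 4·39.35 = 157 ms.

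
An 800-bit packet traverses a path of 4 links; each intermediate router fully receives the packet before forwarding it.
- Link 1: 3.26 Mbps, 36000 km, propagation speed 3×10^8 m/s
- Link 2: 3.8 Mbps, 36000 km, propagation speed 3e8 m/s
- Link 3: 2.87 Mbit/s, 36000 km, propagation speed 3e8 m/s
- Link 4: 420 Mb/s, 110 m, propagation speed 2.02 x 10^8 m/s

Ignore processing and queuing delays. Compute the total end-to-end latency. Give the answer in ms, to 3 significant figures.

361 ms

Transmission delays (L/R per hop): 0.245399, 0.210526, 0.278746, 0.00190476 ms; sum = 0.736575 ms.
Propagation delays (d/s per hop): 120, 120, 120, 0.000544554 ms; sum = 360.001 ms.
End-to-end = 361 ms.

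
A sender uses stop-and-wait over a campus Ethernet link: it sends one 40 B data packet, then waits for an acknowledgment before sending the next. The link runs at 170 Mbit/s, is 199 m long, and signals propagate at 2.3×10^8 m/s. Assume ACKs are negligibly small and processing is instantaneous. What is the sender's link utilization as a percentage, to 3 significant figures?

t_tx = L/R = 320/170000000 = 1.88235e-06 s.
t_prop = 199/2.3e+08 = 8.65217e-07 s; RTT = 1.73043e-06 s.
Cycle = t_tx + RTT = 3.61279e-06 s.
Utilization = t_tx / cycle = 1.88235e-06/3.61279e-06 = 52.1 %.

52.1 %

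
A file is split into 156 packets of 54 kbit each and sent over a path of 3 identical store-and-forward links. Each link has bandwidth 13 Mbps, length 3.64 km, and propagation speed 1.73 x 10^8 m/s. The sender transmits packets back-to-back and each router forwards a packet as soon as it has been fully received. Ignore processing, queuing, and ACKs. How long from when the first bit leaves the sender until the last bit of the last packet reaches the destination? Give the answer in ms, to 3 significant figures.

656 ms

Per-hop transmission t_tx = L/R = 54000/13000000 = 4.15385 ms.
Per-hop propagation t_prop = 3640/173000000 = 0.0210405 ms.
Pipeline fill: first packet needs 3·t_tx to clear all hops; remaining 155 packets each add one t_tx.
Total = (3+156-1)·t_tx + 3·t_prop = 158·4.15385 + 3·0.0210405 = 656 ms.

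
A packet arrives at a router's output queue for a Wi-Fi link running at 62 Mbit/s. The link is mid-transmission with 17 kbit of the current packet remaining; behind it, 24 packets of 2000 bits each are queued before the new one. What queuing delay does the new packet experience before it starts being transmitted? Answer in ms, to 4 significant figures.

Each queued packet: L/R = 2000/62000000 = 0.0322581 ms.
24 queued → 0.774194 ms.
Plus remaining 17000 bits of current packet: 0.274194 ms.
Queuing delay = 1.048 ms.

1.048 ms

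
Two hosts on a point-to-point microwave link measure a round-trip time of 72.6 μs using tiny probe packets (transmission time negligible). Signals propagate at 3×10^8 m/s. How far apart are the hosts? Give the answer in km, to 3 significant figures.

One-way propagation = RTT/2 = 36.3 μs.
d = s × t = 300000000 × 3.63e-05 = 10.9 km.

10.9 km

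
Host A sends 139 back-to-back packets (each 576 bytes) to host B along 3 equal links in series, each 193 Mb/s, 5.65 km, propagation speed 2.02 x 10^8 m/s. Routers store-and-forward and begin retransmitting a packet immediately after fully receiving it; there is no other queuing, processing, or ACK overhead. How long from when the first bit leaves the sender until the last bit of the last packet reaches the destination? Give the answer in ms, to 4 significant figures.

Per-hop transmission t_tx = L/R = 4608/193000000 = 0.0238756 ms.
Per-hop propagation t_prop = 5650/202000000 = 0.0279703 ms.
Pipeline fill: first packet needs 3·t_tx to clear all hops; remaining 138 packets each add one t_tx.
Total = (3+139-1)·t_tx + 3·t_prop = 141·0.0238756 + 3·0.0279703 = 3.450 ms.

3.450 ms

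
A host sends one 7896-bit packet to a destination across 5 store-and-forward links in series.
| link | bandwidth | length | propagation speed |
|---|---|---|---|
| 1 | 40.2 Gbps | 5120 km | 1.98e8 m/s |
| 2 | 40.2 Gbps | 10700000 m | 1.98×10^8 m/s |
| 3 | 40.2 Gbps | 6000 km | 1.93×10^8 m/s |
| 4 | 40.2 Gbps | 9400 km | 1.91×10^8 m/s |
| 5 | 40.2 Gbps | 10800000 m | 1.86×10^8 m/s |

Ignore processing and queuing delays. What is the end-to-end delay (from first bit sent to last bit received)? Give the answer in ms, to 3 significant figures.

218 ms

Transmission delay per hop = L/R = 7896/40200000000 = 0.000196418 ms; 5 hops → 0.00098209 ms.
Propagation delays (d/s per hop): 25.8586, 54.0404, 31.0881, 49.2147, 58.0645 ms; sum = 218.266 ms.
End-to-end = 218 ms.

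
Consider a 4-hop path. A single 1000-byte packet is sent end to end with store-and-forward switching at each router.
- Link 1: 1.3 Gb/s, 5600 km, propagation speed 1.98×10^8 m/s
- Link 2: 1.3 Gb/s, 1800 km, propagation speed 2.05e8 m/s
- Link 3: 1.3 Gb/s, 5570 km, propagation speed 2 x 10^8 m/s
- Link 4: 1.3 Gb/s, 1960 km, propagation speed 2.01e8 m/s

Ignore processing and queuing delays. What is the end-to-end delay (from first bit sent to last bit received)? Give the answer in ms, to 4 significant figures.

L = 1000 × 8 = 8000 bits.
Transmission delay per hop = L/R = 8000/1300000000 = 0.00615385 ms; 4 hops → 0.0246154 ms.
Propagation delays (d/s per hop): 28.2828, 8.78049, 27.85, 9.75124 ms; sum = 74.6646 ms.
End-to-end = 74.69 ms.

74.69 ms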